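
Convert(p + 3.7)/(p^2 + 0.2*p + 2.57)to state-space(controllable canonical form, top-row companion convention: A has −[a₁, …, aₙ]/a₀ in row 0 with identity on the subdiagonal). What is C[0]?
Reachable canonical form: C = numerator coefficients (right-aligned, zero-padded to length n).
num = p + 3.7, C = [[1, 3.7]].
C[0] = 1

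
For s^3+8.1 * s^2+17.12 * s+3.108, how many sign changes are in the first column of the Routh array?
Routh array:
s^3: [1, 17.12]; s^2: [8.1, 3.108]; s^1: [16.7363]; s^0: [3.108]
First column: [1, 8.1, 16.7363, 3.108]. Sign changes = 0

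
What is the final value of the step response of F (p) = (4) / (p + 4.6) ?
FVT: lim_{t→∞} y(t) = lim_{p→0} p*Y(p) where Y(p) = F(p)/p.
= lim_{p→0} F(p) = F(0) = num(0)/den(0) = 4/4.6 = 0.8696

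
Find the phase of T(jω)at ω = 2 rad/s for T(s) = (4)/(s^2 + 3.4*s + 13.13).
Substitute s = j*2: T(j2) = 0.281797 - 0.209882j.
∠T(j2) = atan2(Im, Re) = atan2(-0.209882, 0.281797) = -36.68°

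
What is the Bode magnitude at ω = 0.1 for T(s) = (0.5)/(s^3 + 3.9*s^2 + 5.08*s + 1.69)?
Substitute s = j*0.1: T(j0.1) = 0.276749 - 0.0849858j.
|T(j0.1)| = sqrt(Re² + Im²) = 0.2895.
20*log₁₀(0.2895) = -10.77 dB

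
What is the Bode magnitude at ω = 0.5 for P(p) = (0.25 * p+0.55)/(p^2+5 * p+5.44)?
Substitute p = j*0.5: P(j0.5) = 0.0954315 - 0.0218842j.
|P(j0.5)| = sqrt(Re² + Im²) = 0.09791.
20*log₁₀(0.09791) = -20.18 dB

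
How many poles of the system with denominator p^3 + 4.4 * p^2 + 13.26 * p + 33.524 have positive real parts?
p^3 + 4.4*p^2 + 13.26*p + 33.524 = (p + 3.4)(p^2 + p + 9.86). Poles: -0.5 + 3.1j, -0.5 - 3.1j, -3.4. RHP poles (Re>0): 0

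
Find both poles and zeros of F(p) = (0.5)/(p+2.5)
Set denominator = 0: p + 2.5 = 0 → Poles: -2.5
Numerator is a nonzero constant (0.5) → Zeros: none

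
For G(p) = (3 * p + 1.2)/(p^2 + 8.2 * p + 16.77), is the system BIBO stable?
Denominator: p^2 + 8.2*p + 16.77 = (p + 4.3)(p + 3.9). Poles: -3.9, -4.3. All Re(p)<0: Yes (stable)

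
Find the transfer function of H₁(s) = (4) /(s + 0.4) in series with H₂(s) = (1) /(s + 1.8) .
Series: H = H₁ · H₂ = (n₁·n₂)/(d₁·d₂).
Num: n₁·n₂ = 4. Den: d₁·d₂ = s^2 + 2.2*s + 0.72.
H(s) = (4)/(s^2 + 2.2*s + 0.72)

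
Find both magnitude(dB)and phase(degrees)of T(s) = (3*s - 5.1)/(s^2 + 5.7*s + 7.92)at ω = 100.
Substitute s = j*100: T(j100) = 0.00221591 - 0.0298974j.
|T| = 20*log₁₀(sqrt(Re²+Im²)) = -30.46 dB.
∠T = atan2(Im, Re) = -85.76°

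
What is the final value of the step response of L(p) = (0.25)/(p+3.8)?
FVT: lim_{t→∞} y(t) = lim_{p→0} p*Y(p) where Y(p) = L(p)/p.
= lim_{p→0} L(p) = L(0) = num(0)/den(0) = 0.25/3.8 = 0.06579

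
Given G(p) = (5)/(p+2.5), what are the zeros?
Numerator is a nonzero constant (5) → Zeros: none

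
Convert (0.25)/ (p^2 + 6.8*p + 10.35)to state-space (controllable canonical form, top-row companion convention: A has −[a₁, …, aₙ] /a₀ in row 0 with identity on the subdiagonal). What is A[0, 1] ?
Reachable canonical form for den = p^2 + 6.8*p + 10.35: top row of A = -[a₁,a₂,...,aₙ]/a₀, ones on the subdiagonal, zeros elsewhere.
A = [[-6.8, -10.35], [1, 0]].
A[0,1] = -10.35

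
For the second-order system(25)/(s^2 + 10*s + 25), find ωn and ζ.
Standard form: ωn²/(s²+2ζωn·s+ωn²).
const=25=ωn² → ωn=5, s coeff=10=2ζωn → ζ=1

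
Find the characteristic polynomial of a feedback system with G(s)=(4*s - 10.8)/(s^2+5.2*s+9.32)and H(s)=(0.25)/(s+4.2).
Characteristic poly = G_den * H_den + G_num * H_num = (s^3 + 9.4*s^2 + 31.16*s + 39.144) + (s - 2.7) = s^3 + 9.4*s^2 + 32.16*s + 36.444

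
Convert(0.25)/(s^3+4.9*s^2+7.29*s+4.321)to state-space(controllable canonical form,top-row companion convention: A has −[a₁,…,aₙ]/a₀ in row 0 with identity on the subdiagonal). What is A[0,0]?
Reachable canonical form for den = s^3 + 4.9*s^2 + 7.29*s + 4.321: top row of A = -[a₁,a₂,...,aₙ]/a₀, ones on the subdiagonal, zeros elsewhere.
A = [[-4.9, -7.29, -4.321], [1, 0, 0], [0, 1, 0]].
A[0,0] = -4.9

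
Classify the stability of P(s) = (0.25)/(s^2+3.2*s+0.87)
Denominator: s^2 + 3.2*s + 0.87 = (s + 2.9)(s + 0.3). Poles: -0.3, -2.9. Stable (all poles in LHP)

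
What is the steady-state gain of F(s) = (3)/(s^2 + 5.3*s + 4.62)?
DC gain = F(0) = num(0)/den(0) = 3/4.62 = 0.6494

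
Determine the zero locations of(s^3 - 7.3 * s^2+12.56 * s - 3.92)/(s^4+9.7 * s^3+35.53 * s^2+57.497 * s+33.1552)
Set numerator = 0: s^3 - 7.3*s^2 + 12.56*s - 3.92 = (s - 2)(s - 4.9)(s - 0.4) = 0 → Zeros: 0.4, 2, 4.9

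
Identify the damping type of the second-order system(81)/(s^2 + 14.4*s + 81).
Standard form: ωn²/(s²+2ζωn·s+ωn²) gives ωn=9, ζ=0.8.
Underdamped (ζ = 0.8 < 1)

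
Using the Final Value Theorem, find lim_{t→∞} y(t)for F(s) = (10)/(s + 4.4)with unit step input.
FVT: lim_{t→∞} y(t) = lim_{s→0} s*Y(s) where Y(s) = F(s)/s.
= lim_{s→0} F(s) = F(0) = num(0)/den(0) = 10/4.4 = 2.273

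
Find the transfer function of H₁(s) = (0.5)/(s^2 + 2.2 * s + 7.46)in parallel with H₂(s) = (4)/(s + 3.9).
Parallel: H = H₁ + H₂ = (n₁·d₂ + n₂·d₁)/(d₁·d₂).
n₁·d₂ = 0.5*s + 1.95. n₂·d₁ = 4*s^2 + 8.8*s + 29.84. Sum = 4*s^2 + 9.3*s + 31.79. d₁·d₂ = s^3 + 6.1*s^2 + 16.04*s + 29.094.
H(s) = (4*s^2 + 9.3*s + 31.79)/(s^3 + 6.1*s^2 + 16.04*s + 29.094)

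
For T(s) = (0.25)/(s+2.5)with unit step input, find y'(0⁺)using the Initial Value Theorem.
IVT: y'(0⁺) = lim_{s→∞} s²·Y(s) = lim_{s→∞} s·T(s).
deg(num) = 0, deg(den) = 1, relative degree = 1, so s·T(s) → (leading num)/(leading den) = 0.25/1 = 0.25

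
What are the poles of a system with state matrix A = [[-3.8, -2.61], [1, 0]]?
Eigenvalues solve det(λI - A) = 0.
Characteristic polynomial: λ^2 + 3.8*λ + 2.61 = 0.
Factor: (λ + 0.9)(λ + 2.9) = 0.
Roots: -0.9, -2.9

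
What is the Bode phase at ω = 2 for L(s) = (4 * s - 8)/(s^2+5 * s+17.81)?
Substitute s = j*2: L(j2) = -0.104845 + 0.65521j.
∠L(j2) = atan2(Im, Re) = atan2(0.65521, -0.104845) = 99.09°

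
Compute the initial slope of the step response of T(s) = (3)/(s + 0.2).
IVT: y'(0⁺) = lim_{s→∞} s²·Y(s) = lim_{s→∞} s·T(s).
deg(num) = 0, deg(den) = 1, relative degree = 1, so s·T(s) → (leading num)/(leading den) = 3/1 = 3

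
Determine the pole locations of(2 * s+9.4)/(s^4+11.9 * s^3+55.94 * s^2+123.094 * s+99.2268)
Set denominator = 0: s^4 + 11.9*s^3 + 55.94*s^2 + 123.094*s + 99.2268 = (s + 1.8)(s + 4.3)(s^2 + 5.8*s + 12.82) = 0 → Poles: -1.8, -2.9 + 2.1j, -2.9 - 2.1j, -4.3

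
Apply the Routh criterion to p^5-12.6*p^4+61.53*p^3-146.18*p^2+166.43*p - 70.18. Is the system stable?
Routh array:
p^5: [1, 61.53, 166.43]; p^4: [-12.6, -146.18, -70.18]; p^3: [49.9284, 160.86]; p^2: [-105.585, -70.18]; p^1: [127.674]; p^0: [-70.18]
First column: [1, -12.6, 49.9284, -105.585, 127.674, -70.18]. Sign changes = 5.
No, unstable (5 RHP root(s))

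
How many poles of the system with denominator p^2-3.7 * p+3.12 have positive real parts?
p^2 - 3.7*p + 3.12 = (p - 2.4)(p - 1.3). Poles: 1.3, 2.4. RHP poles (Re>0): 2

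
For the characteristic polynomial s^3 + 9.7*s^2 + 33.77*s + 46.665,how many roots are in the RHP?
s^3 + 9.7*s^2 + 33.77*s + 46.665 = (s + 4.5)(s^2 + 5.2*s + 10.37). Poles: -2.6 + 1.9j, -2.6 - 1.9j, -4.5. RHP poles (Re>0): 0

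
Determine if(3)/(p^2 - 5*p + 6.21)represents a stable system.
Denominator: p^2 - 5*p + 6.21 = (p - 2.7)(p - 2.3). Poles: 2.3, 2.7. All Re(p)<0: No (unstable)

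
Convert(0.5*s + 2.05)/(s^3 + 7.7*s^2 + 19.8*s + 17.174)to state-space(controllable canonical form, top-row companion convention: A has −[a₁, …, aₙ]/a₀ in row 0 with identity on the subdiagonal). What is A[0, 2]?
Reachable canonical form for den = s^3 + 7.7*s^2 + 19.8*s + 17.174: top row of A = -[a₁,a₂,...,aₙ]/a₀, ones on the subdiagonal, zeros elsewhere.
A = [[-7.7, -19.8, -17.174], [1, 0, 0], [0, 1, 0]].
A[0,2] = -17.174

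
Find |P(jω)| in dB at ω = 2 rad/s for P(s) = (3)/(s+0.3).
Substitute s = j*2: P(j2) = 0.220049 - 1.46699j.
|P(j2)| = sqrt(Re² + Im²) = 1.483.
20*log₁₀(1.483) = 3.43 dB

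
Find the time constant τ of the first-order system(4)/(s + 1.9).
First-order system: τ = -1/pole. Pole = -1.9. τ = -1/(-1.9) = 0.5263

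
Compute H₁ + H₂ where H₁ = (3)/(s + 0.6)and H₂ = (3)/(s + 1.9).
Parallel: H = H₁ + H₂ = (n₁·d₂ + n₂·d₁)/(d₁·d₂).
n₁·d₂ = 3*s + 5.7. n₂·d₁ = 3*s + 1.8. Sum = 6*s + 7.5. d₁·d₂ = s^2 + 2.5*s + 1.14.
H(s) = (6*s + 7.5)/(s^2 + 2.5*s + 1.14)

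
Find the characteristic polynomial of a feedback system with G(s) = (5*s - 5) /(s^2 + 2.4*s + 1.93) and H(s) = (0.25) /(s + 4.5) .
Characteristic poly = G_den * H_den + G_num * H_num = (s^3 + 6.9*s^2 + 12.73*s + 8.685) + (1.25*s - 1.25) = s^3 + 6.9*s^2 + 13.98*s + 7.435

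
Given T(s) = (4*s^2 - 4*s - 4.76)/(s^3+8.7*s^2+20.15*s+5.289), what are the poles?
Set denominator = 0: s^3 + 8.7*s^2 + 20.15*s + 5.289 = (s + 0.3)(s + 4.3)(s + 4.1) = 0 → Poles: -0.3, -4.1, -4.3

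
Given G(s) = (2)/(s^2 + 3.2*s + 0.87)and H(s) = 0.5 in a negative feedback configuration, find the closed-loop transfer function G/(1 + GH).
Closed-loop T = G/(1+GH).
Numerator: G_num * H_den = 2.
Denominator: G_den * H_den + G_num * H_num = (s^2 + 3.2*s + 0.87) + (1) = s^2 + 3.2*s + 1.87.
T(s) = (2)/(s^2 + 3.2*s + 1.87)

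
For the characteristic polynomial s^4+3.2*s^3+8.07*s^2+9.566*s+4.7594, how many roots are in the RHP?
s^4 + 3.2*s^3 + 8.07*s^2 + 9.566*s + 4.7594 = (s^2 + 1.8*s + 1.06)(s^2 + 1.4*s + 4.49). Poles: -0.7 + 2j, -0.7 - 2j, -0.9 + 0.5j, -0.9 - 0.5j. RHP poles (Re>0): 0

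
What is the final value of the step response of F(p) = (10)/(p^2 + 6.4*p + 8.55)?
FVT: lim_{t→∞} y(t) = lim_{p→0} p*Y(p) where Y(p) = F(p)/p.
= lim_{p→0} F(p) = F(0) = num(0)/den(0) = 10/8.55 = 1.17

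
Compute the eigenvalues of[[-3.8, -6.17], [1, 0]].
Eigenvalues solve det(λI - A) = 0.
Characteristic polynomial: λ^2 + 3.8*λ + 6.17 = 0.
Roots: -1.9 + 1.6j, -1.9 - 1.6j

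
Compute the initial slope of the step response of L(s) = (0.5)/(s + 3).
IVT: y'(0⁺) = lim_{s→∞} s²·Y(s) = lim_{s→∞} s·L(s).
deg(num) = 0, deg(den) = 1, relative degree = 1, so s·L(s) → (leading num)/(leading den) = 0.5/1 = 0.5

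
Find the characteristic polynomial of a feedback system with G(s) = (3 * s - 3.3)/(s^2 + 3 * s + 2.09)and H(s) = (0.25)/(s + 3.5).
Characteristic poly = G_den * H_den + G_num * H_num = (s^3 + 6.5*s^2 + 12.59*s + 7.315) + (0.75*s - 0.825) = s^3 + 6.5*s^2 + 13.34*s + 6.49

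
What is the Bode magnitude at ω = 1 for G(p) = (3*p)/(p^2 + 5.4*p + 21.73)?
Substitute p = j*1: G(j1) = 0.0353024 + 0.135522j.
|G(j1)| = sqrt(Re² + Im²) = 0.14.
20*log₁₀(0.14) = -17.07 dB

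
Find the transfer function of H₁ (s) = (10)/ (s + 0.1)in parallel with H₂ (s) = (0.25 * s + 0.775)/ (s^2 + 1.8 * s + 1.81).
Parallel: H = H₁ + H₂ = (n₁·d₂ + n₂·d₁)/(d₁·d₂).
n₁·d₂ = 10*s^2 + 18*s + 18.1. n₂·d₁ = 0.25*s^2 + 0.8*s + 0.0775. Sum = 10.25*s^2 + 18.8*s + 18.1775. d₁·d₂ = s^3 + 1.9*s^2 + 1.99*s + 0.181.
H(s) = (10.25*s^2 + 18.8*s + 18.1775)/(s^3 + 1.9*s^2 + 1.99*s + 0.181)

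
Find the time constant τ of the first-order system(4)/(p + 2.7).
First-order system: τ = -1/pole. Pole = -2.7. τ = -1/(-2.7) = 0.3704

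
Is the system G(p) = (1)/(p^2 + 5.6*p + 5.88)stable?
Denominator: p^2 + 5.6*p + 5.88 = (p + 4.2)(p + 1.4). Poles: -1.4, -4.2. All Re(p)<0: Yes (stable)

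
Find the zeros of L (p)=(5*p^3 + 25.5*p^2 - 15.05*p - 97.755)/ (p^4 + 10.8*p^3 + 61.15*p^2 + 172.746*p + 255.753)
Set numerator = 0: 5*p^3 + 25.5*p^2 - 15.05*p - 97.755 = 5*(p + 2.1)(p - 1.9)(p + 4.9) = 0 → Zeros: -2.1, -4.9, 1.9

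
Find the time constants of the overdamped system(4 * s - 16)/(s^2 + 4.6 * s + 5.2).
Overdamped: real poles at -2.6, -2. τ = -1/pole → τ₁ = 0.3846, τ₂ = 0.5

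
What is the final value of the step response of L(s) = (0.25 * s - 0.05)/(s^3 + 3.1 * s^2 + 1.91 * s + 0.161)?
FVT: lim_{t→∞} y(t) = lim_{s→0} s*Y(s) where Y(s) = L(s)/s.
= lim_{s→0} L(s) = L(0) = num(0)/den(0) = -0.05/0.161 = -0.3106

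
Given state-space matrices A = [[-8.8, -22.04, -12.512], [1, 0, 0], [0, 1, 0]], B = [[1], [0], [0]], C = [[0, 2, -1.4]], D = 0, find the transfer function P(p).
P(p) = C(pI - A)⁻¹B + D.
Characteristic polynomial det(pI - A) = p^3 + 8.8*p^2 + 22.04*p + 12.512.
Numerator from C·adj(pI-A)·B + D·det(pI-A) = 2*p - 1.4.
P(p) = (2*p - 1.4)/(p^3 + 8.8*p^2 + 22.04*p + 12.512)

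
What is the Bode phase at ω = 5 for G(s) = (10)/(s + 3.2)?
Substitute s = j*5: G(j5) = 0.908059 - 1.41884j.
∠G(j5) = atan2(Im, Re) = atan2(-1.41884, 0.908059) = -57.38°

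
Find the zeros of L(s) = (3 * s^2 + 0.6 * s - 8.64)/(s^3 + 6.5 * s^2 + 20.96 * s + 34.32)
Set numerator = 0: 3*s^2 + 0.6*s - 8.64 = 3*(s + 1.8)(s - 1.6) = 0 → Zeros: -1.8, 1.6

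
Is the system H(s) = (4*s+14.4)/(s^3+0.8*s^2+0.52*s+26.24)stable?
Denominator: s^3 + 0.8*s^2 + 0.52*s + 26.24 = (s + 3.2)(s^2 - 2.4*s + 8.2). Poles: -3.2, 1.2 + 2.6j, 1.2 - 2.6j. All Re(p)<0: No (unstable)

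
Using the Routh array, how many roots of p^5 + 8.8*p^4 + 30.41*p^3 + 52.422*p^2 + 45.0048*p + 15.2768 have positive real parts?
Routh array:
p^5: [1, 30.41, 45.0048]; p^4: [8.8, 52.422, 15.2768]; p^3: [24.453, 43.2688]; p^2: [36.8507, 15.2768]; p^1: [33.1316]; p^0: [15.2768]
First column: [1, 8.8, 24.453, 36.8507, 33.1316, 15.2768]. Sign changes = RHP roots = 0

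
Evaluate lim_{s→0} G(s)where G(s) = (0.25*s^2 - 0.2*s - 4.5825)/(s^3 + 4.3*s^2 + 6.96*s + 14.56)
DC gain = G(0) = num(0)/den(0) = -4.5825/14.56 = -0.3147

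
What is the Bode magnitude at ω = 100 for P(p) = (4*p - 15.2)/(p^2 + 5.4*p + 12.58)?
Substitute p = j*100: P(j100) = 0.00367661 - 0.0398516j.
|P(j100)| = sqrt(Re² + Im²) = 0.04002.
20*log₁₀(0.04002) = -27.95 dB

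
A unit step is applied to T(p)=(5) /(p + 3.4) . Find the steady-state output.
FVT: lim_{t→∞} y(t) = lim_{p→0} p*Y(p) where Y(p) = T(p)/p.
= lim_{p→0} T(p) = T(0) = num(0)/den(0) = 5/3.4 = 1.471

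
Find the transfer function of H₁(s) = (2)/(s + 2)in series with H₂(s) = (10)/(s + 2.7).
Series: H = H₁ · H₂ = (n₁·n₂)/(d₁·d₂).
Num: n₁·n₂ = 20. Den: d₁·d₂ = s^2 + 4.7*s + 5.4.
H(s) = (20)/(s^2 + 4.7*s + 5.4)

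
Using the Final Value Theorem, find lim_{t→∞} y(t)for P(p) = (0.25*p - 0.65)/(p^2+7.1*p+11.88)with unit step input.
FVT: lim_{t→∞} y(t) = lim_{p→0} p*Y(p) where Y(p) = P(p)/p.
= lim_{p→0} P(p) = P(0) = num(0)/den(0) = -0.65/11.88 = -0.05471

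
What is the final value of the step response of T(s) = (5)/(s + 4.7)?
FVT: lim_{t→∞} y(t) = lim_{s→0} s*Y(s) where Y(s) = T(s)/s.
= lim_{s→0} T(s) = T(0) = num(0)/den(0) = 5/4.7 = 1.064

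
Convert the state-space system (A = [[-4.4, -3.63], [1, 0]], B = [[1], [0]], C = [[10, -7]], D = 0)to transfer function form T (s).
T(s) = C(sI - A)⁻¹B + D.
Characteristic polynomial det(sI - A) = s^2 + 4.4*s + 3.63.
Numerator from C·adj(sI-A)·B + D·det(sI-A) = 10*s - 7.
T(s) = (10*s - 7)/(s^2 + 4.4*s + 3.63)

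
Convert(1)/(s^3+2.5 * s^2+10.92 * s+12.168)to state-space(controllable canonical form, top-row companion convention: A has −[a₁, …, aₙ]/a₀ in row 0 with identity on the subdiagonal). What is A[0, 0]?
Reachable canonical form for den = s^3 + 2.5*s^2 + 10.92*s + 12.168: top row of A = -[a₁,a₂,...,aₙ]/a₀, ones on the subdiagonal, zeros elsewhere.
A = [[-2.5, -10.92, -12.168], [1, 0, 0], [0, 1, 0]].
A[0,0] = -2.5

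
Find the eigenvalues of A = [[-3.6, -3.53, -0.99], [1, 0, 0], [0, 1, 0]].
Eigenvalues solve det(λI - A) = 0.
Characteristic polynomial: λ^3 + 3.6*λ^2 + 3.53*λ + 0.99 = 0.
Factor: (λ + 0.5)(λ + 2.2)(λ + 0.9) = 0.
Roots: -0.5, -0.9, -2.2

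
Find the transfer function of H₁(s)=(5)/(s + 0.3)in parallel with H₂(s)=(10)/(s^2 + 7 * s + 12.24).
Parallel: H = H₁ + H₂ = (n₁·d₂ + n₂·d₁)/(d₁·d₂).
n₁·d₂ = 5*s^2 + 35*s + 61.2. n₂·d₁ = 10*s + 3. Sum = 5*s^2 + 45*s + 64.2. d₁·d₂ = s^3 + 7.3*s^2 + 14.34*s + 3.672.
H(s) = (5*s^2 + 45*s + 64.2)/(s^3 + 7.3*s^2 + 14.34*s + 3.672)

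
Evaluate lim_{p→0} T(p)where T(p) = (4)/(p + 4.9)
DC gain = T(0) = num(0)/den(0) = 4/4.9 = 0.8163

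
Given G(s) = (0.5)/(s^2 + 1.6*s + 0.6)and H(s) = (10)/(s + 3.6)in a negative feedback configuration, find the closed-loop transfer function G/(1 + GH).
Closed-loop T = G/(1+GH).
Numerator: G_num * H_den = 0.5*s + 1.8.
Denominator: G_den * H_den + G_num * H_num = (s^3 + 5.2*s^2 + 6.36*s + 2.16) + (5) = s^3 + 5.2*s^2 + 6.36*s + 7.16.
T(s) = (0.5*s + 1.8)/(s^3 + 5.2*s^2 + 6.36*s + 7.16)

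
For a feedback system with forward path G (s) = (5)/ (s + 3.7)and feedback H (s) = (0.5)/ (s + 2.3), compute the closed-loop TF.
Closed-loop T = G/(1+GH).
Numerator: G_num * H_den = 5*s + 11.5.
Denominator: G_den * H_den + G_num * H_num = (s^2 + 6*s + 8.51) + (2.5) = s^2 + 6*s + 11.01.
T(s) = (5*s + 11.5)/(s^2 + 6*s + 11.01)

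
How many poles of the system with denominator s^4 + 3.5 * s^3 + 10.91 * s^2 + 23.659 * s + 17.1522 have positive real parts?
s^4 + 3.5*s^3 + 10.91*s^2 + 23.659*s + 17.1522 = (s + 1.8)(s + 1.3)(s^2 + 0.4*s + 7.33). Poles: -0.2 + 2.7j, -0.2 - 2.7j, -1.3, -1.8. RHP poles (Re>0): 0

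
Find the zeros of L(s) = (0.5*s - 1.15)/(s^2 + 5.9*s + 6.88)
Set numerator = 0: 0.5*s - 1.15 = 0 → Zeros: 2.3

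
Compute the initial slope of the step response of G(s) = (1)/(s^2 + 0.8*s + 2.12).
IVT: y'(0⁺) = lim_{s→∞} s²·Y(s) = lim_{s→∞} s·G(s).
deg(num) = 0, deg(den) = 2, relative degree = 2 ≥ 2, so s·G(s) → 0. Initial slope = 0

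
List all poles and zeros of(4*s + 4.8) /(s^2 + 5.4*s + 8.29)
Set denominator = 0: s^2 + 5.4*s + 8.29 = 0 → Poles: -2.7 + 1j, -2.7 - 1j
Set numerator = 0: 4*s + 4.8 = 0 → Zeros: -1.2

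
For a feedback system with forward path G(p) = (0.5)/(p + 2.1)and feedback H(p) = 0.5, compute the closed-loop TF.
Closed-loop T = G/(1+GH).
Numerator: G_num * H_den = 0.5.
Denominator: G_den * H_den + G_num * H_num = (p + 2.1) + (0.25) = p + 2.35.
T(p) = (0.5)/(p + 2.35)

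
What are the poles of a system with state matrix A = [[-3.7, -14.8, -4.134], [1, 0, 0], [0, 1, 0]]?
Eigenvalues solve det(λI - A) = 0.
Characteristic polynomial: λ^3 + 3.7*λ^2 + 14.8*λ + 4.134 = 0.
Factor: (λ + 0.3)(λ^2 + 3.4*λ + 13.78) = 0.
Roots: -0.3, -1.7 + 3.3j, -1.7 - 3.3j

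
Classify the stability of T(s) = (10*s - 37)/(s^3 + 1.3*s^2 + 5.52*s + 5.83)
Denominator: s^3 + 1.3*s^2 + 5.52*s + 5.83 = (s + 1.1)(s^2 + 0.2*s + 5.3). Poles: -0.1 + 2.3j, -0.1 - 2.3j, -1.1. Stable (all poles in LHP)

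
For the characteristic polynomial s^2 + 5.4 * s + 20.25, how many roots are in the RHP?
Poles: -2.7 + 3.6j, -2.7 - 3.6j. RHP poles (Re>0): 0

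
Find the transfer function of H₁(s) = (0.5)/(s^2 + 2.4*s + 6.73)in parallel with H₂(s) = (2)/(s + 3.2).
Parallel: H = H₁ + H₂ = (n₁·d₂ + n₂·d₁)/(d₁·d₂).
n₁·d₂ = 0.5*s + 1.6. n₂·d₁ = 2*s^2 + 4.8*s + 13.46. Sum = 2*s^2 + 5.3*s + 15.06. d₁·d₂ = s^3 + 5.6*s^2 + 14.41*s + 21.536.
H(s) = (2*s^2 + 5.3*s + 15.06)/(s^3 + 5.6*s^2 + 14.41*s + 21.536)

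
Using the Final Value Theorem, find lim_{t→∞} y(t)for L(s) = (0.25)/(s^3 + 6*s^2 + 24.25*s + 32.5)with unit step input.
FVT: lim_{t→∞} y(t) = lim_{s→0} s*Y(s) where Y(s) = L(s)/s.
= lim_{s→0} L(s) = L(0) = num(0)/den(0) = 0.25/32.5 = 0.007692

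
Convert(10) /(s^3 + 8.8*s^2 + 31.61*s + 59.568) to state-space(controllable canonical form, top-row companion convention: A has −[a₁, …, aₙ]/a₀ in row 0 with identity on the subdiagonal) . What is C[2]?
Reachable canonical form: C = numerator coefficients (right-aligned, zero-padded to length n).
num = 10, C = [[0, 0, 10]].
C[2] = 10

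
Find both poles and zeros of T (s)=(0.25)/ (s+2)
Set denominator = 0: s + 2 = 0 → Poles: -2
Numerator is a nonzero constant (0.25) → Zeros: none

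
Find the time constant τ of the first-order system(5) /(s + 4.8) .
First-order system: τ = -1/pole. Pole = -4.8. τ = -1/(-4.8) = 0.2083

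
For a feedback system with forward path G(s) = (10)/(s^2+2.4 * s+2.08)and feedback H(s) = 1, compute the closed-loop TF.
Closed-loop T = G/(1+GH).
Numerator: G_num * H_den = 10.
Denominator: G_den * H_den + G_num * H_num = (s^2 + 2.4*s + 2.08) + (10) = s^2 + 2.4*s + 12.08.
T(s) = (10)/(s^2 + 2.4*s + 12.08)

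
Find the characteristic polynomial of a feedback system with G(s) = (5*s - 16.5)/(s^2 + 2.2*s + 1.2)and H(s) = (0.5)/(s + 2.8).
Characteristic poly = G_den * H_den + G_num * H_num = (s^3 + 5*s^2 + 7.36*s + 3.36) + (2.5*s - 8.25) = s^3 + 5*s^2 + 9.86*s - 4.89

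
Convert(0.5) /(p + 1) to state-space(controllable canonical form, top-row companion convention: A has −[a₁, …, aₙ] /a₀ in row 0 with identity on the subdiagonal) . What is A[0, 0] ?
Reachable canonical form for den = p + 1: top row of A = -[a₁,a₂,...,aₙ]/a₀, ones on the subdiagonal, zeros elsewhere.
A = [[-1]].
A[0,0] = -1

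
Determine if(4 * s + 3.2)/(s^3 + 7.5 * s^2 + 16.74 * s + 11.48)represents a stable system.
Denominator: s^3 + 7.5*s^2 + 16.74*s + 11.48 = (s + 4.1)(s + 2)(s + 1.4). Poles: -1.4, -2, -4.1. All Re(p)<0: Yes (stable)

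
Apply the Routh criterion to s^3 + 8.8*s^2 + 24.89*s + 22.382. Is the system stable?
Routh array:
s^3: [1, 24.89]; s^2: [8.8, 22.382]; s^1: [22.3466]; s^0: [22.382]
First column: [1, 8.8, 22.3466, 22.382]. Sign changes = 0.
Yes, stable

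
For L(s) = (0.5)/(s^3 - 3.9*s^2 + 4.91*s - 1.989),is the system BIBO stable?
Denominator: s^3 - 3.9*s^2 + 4.91*s - 1.989 = (s - 1.3)(s - 0.9)(s - 1.7). Poles: 0.9, 1.3, 1.7. All Re(p)<0: No (unstable)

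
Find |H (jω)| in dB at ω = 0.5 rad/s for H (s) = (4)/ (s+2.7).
Substitute s = j*0.5: H(j0.5) = 1.43236 - 0.265252j.
|H(j0.5)| = sqrt(Re² + Im²) = 1.457.
20*log₁₀(1.457) = 3.27 dB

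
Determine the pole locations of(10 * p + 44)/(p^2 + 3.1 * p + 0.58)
Set denominator = 0: p^2 + 3.1*p + 0.58 = (p + 0.2)(p + 2.9) = 0 → Poles: -0.2, -2.9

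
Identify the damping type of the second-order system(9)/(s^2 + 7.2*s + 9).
Standard form: ωn²/(s²+2ζωn·s+ωn²) gives ωn=3, ζ=1.2.
Overdamped (ζ = 1.2 > 1)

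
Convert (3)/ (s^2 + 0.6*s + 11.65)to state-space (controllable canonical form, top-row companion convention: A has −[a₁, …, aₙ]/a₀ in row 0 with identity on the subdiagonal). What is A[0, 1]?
Reachable canonical form for den = s^2 + 0.6*s + 11.65: top row of A = -[a₁,a₂,...,aₙ]/a₀, ones on the subdiagonal, zeros elsewhere.
A = [[-0.6, -11.65], [1, 0]].
A[0,1] = -11.65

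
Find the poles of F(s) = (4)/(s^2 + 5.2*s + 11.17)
Set denominator = 0: s^2 + 5.2*s + 11.17 = 0 → Poles: -2.6 + 2.1j, -2.6 - 2.1j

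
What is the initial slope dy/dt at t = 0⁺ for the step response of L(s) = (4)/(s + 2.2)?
IVT: y'(0⁺) = lim_{s→∞} s²·Y(s) = lim_{s→∞} s·L(s).
deg(num) = 0, deg(den) = 1, relative degree = 1, so s·L(s) → (leading num)/(leading den) = 4/1 = 4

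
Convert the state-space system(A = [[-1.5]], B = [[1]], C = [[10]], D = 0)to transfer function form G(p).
G(p) = C(pI - A)⁻¹B + D.
Characteristic polynomial det(pI - A) = p + 1.5.
Numerator from C·adj(pI-A)·B + D·det(pI-A) = 10.
G(p) = (10)/(p + 1.5)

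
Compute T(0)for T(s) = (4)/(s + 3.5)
DC gain = T(0) = num(0)/den(0) = 4/3.5 = 1.143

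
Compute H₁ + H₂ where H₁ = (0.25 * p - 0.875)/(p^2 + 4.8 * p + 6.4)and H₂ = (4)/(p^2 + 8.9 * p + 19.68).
Parallel: H = H₁ + H₂ = (n₁·d₂ + n₂·d₁)/(d₁·d₂).
n₁·d₂ = 0.25*p^3 + 1.35*p^2 - 2.8675*p - 17.22. n₂·d₁ = 4*p^2 + 19.2*p + 25.6. Sum = 0.25*p^3 + 5.35*p^2 + 16.3325*p + 8.38. d₁·d₂ = p^4 + 13.7*p^3 + 68.8*p^2 + 151.424*p + 125.952.
H(p) = (0.25*p^3 + 5.35*p^2 + 16.3325*p + 8.38)/(p^4 + 13.7*p^3 + 68.8*p^2 + 151.424*p + 125.952)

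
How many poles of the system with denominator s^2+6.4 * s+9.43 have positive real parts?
s^2 + 6.4*s + 9.43 = (s + 2.3)(s + 4.1). Poles: -2.3, -4.1. RHP poles (Re>0): 0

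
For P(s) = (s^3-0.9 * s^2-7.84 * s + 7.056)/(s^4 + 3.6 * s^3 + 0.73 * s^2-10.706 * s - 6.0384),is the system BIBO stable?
Denominator: s^4 + 3.6*s^3 + 0.73*s^2 - 10.706*s - 6.0384 = (s - 1.6)(s + 0.6)(s^2 + 4.6*s + 6.29). Poles: -0.6, -2.3 + 1j, -2.3 - 1j, 1.6. All Re(p)<0: No (unstable)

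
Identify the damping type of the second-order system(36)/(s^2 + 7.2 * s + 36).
Standard form: ωn²/(s²+2ζωn·s+ωn²) gives ωn=6, ζ=0.6.
Underdamped (ζ = 0.6 < 1)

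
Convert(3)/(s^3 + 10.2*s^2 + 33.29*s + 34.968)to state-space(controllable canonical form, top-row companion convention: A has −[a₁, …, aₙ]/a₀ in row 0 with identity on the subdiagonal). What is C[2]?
Reachable canonical form: C = numerator coefficients (right-aligned, zero-padded to length n).
num = 3, C = [[0, 0, 3]].
C[2] = 3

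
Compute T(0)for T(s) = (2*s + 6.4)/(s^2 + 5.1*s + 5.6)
DC gain = T(0) = num(0)/den(0) = 6.4/5.6 = 1.143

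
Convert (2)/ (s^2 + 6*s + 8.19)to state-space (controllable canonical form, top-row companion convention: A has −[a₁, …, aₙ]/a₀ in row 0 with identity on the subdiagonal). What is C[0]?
Reachable canonical form: C = numerator coefficients (right-aligned, zero-padded to length n).
num = 2, C = [[0, 2]].
C[0] = 0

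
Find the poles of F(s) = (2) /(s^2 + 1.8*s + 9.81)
Set denominator = 0: s^2 + 1.8*s + 9.81 = 0 → Poles: -0.9 + 3j, -0.9 - 3j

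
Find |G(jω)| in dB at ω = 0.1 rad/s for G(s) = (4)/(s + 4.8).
Substitute s = j*0.1: G(j0.1) = 0.832972 - 0.0173536j.
|G(j0.1)| = sqrt(Re² + Im²) = 0.8332.
20*log₁₀(0.8332) = -1.59 dB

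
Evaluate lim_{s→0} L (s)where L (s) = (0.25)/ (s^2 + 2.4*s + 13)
DC gain = L(0) = num(0)/den(0) = 0.25/13 = 0.01923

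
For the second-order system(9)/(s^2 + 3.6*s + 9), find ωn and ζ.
Standard form: ωn²/(s²+2ζωn·s+ωn²).
const=9=ωn² → ωn=3, s coeff=3.6=2ζωn → ζ=0.6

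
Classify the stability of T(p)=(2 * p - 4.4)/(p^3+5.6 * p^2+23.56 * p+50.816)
Denominator: p^3 + 5.6*p^2 + 23.56*p + 50.816 = (p + 3.2)(p^2 + 2.4*p + 15.88). Poles: -1.2 + 3.8j, -1.2 - 3.8j, -3.2. Stable (all poles in LHP)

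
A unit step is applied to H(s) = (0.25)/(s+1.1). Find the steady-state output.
FVT: lim_{t→∞} y(t) = lim_{s→0} s*Y(s) where Y(s) = H(s)/s.
= lim_{s→0} H(s) = H(0) = num(0)/den(0) = 0.25/1.1 = 0.2273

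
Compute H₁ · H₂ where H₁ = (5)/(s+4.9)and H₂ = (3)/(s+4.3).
Series: H = H₁ · H₂ = (n₁·n₂)/(d₁·d₂).
Num: n₁·n₂ = 15. Den: d₁·d₂ = s^2 + 9.2*s + 21.07.
H(s) = (15)/(s^2 + 9.2*s + 21.07)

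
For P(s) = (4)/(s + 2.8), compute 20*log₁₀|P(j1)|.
Substitute s = j*1: P(j1) = 1.26697 - 0.452489j.
|P(j1)| = sqrt(Re² + Im²) = 1.345.
20*log₁₀(1.345) = 2.58 dB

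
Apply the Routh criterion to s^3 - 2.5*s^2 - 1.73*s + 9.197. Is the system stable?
Routh array:
s^3: [1, -1.73]; s^2: [-2.5, 9.197]; s^1: [1.9488]; s^0: [9.197]
First column: [1, -2.5, 1.9488, 9.197]. Sign changes = 2.
No, unstable (2 RHP root(s))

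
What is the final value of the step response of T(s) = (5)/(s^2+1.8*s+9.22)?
FVT: lim_{t→∞} y(t) = lim_{s→0} s*Y(s) where Y(s) = T(s)/s.
= lim_{s→0} T(s) = T(0) = num(0)/den(0) = 5/9.22 = 0.5423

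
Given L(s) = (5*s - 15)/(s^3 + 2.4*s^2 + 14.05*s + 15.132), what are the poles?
Set denominator = 0: s^3 + 2.4*s^2 + 14.05*s + 15.132 = (s + 1.2)(s^2 + 1.2*s + 12.61) = 0 → Poles: -0.6 + 3.5j, -0.6 - 3.5j, -1.2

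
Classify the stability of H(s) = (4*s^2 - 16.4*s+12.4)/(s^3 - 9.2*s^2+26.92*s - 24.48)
Denominator: s^3 - 9.2*s^2 + 26.92*s - 24.48 = (s - 1.8)(s - 4)(s - 3.4). Poles: 1.8, 3.4, 4. Unstable (3 pole(s) in RHP)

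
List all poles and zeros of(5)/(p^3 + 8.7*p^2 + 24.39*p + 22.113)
Set denominator = 0: p^3 + 8.7*p^2 + 24.39*p + 22.113 = (p + 2.1)(p + 2.7)(p + 3.9) = 0 → Poles: -2.1, -2.7, -3.9
Numerator is a nonzero constant (5) → Zeros: none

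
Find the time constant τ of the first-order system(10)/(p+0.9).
First-order system: τ = -1/pole. Pole = -0.9. τ = -1/(-0.9) = 1.111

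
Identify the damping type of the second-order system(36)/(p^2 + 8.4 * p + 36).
Standard form: ωn²/(p²+2ζωn·p+ωn²) gives ωn=6, ζ=0.7.
Underdamped (ζ = 0.7 < 1)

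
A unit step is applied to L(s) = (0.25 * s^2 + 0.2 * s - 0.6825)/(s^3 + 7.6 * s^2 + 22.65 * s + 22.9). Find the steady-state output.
FVT: lim_{t→∞} y(t) = lim_{s→0} s*Y(s) where Y(s) = L(s)/s.
= lim_{s→0} L(s) = L(0) = num(0)/den(0) = -0.6825/22.9 = -0.0298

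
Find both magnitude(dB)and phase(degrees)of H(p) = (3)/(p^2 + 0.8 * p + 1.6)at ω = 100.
Substitute p = j*100: H(j100) = -0.000300029 - 2.40061e-06j.
|H| = 20*log₁₀(sqrt(Re²+Im²)) = -70.46 dB.
∠H = atan2(Im, Re) = -179.54°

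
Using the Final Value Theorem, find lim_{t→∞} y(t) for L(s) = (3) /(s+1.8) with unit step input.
FVT: lim_{t→∞} y(t) = lim_{s→0} s*Y(s) where Y(s) = L(s)/s.
= lim_{s→0} L(s) = L(0) = num(0)/den(0) = 3/1.8 = 1.667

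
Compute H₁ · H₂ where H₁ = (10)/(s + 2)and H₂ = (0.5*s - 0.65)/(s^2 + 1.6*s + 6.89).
Series: H = H₁ · H₂ = (n₁·n₂)/(d₁·d₂).
Num: n₁·n₂ = 5*s - 6.5. Den: d₁·d₂ = s^3 + 3.6*s^2 + 10.09*s + 13.78.
H(s) = (5*s - 6.5)/(s^3 + 3.6*s^2 + 10.09*s + 13.78)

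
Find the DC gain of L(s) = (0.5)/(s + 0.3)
DC gain = L(0) = num(0)/den(0) = 0.5/0.3 = 1.667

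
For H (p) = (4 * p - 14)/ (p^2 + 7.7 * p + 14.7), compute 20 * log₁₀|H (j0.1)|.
Substitute p = j*0.1: H(j0.1) = -0.948995 + 0.0769725j.
|H(j0.1)| = sqrt(Re² + Im²) = 0.9521.
20*log₁₀(0.9521) = -0.43 dB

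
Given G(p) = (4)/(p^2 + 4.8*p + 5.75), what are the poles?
Set denominator = 0: p^2 + 4.8*p + 5.75 = (p + 2.3)(p + 2.5) = 0 → Poles: -2.3, -2.5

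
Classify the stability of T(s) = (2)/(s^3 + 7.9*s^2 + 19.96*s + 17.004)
Denominator: s^3 + 7.9*s^2 + 19.96*s + 17.004 = (s + 3.9)(s^2 + 4*s + 4.36). Poles: -2 + 0.6j, -2 - 0.6j, -3.9. Stable (all poles in LHP)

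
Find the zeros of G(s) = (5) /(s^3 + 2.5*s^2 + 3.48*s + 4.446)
Numerator is a nonzero constant (5) → Zeros: none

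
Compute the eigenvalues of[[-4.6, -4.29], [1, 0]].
Eigenvalues solve det(λI - A) = 0.
Characteristic polynomial: λ^2 + 4.6*λ + 4.29 = 0.
Factor: (λ + 3.3)(λ + 1.3) = 0.
Roots: -1.3, -3.3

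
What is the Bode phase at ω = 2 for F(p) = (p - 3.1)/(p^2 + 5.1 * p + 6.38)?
Substitute p = j*2: F(j2) = 0.118701 + 0.331618j.
∠F(j2) = atan2(Im, Re) = atan2(0.331618, 0.118701) = 70.31°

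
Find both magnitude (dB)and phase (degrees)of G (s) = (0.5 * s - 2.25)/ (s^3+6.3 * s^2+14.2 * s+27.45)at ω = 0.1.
Substitute s = j*0.1: G(j0.1) = -0.0818415 + 0.00606613j.
|G| = 20*log₁₀(sqrt(Re²+Im²)) = -21.72 dB.
∠G = atan2(Im, Re) = 175.76°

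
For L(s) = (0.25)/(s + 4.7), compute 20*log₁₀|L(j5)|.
Substitute s = j*5: L(j5) = 0.0249522 - 0.0265449j.
|L(j5)| = sqrt(Re² + Im²) = 0.03643.
20*log₁₀(0.03643) = -28.77 dB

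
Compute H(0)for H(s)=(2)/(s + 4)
DC gain = H(0) = num(0)/den(0) = 2/4 = 0.5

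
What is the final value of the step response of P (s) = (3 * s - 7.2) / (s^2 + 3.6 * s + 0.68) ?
FVT: lim_{t→∞} y(t) = lim_{s→0} s*Y(s) where Y(s) = P(s)/s.
= lim_{s→0} P(s) = P(0) = num(0)/den(0) = -7.2/0.68 = -10.59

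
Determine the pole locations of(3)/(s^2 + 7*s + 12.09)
Set denominator = 0: s^2 + 7*s + 12.09 = (s + 3.9)(s + 3.1) = 0 → Poles: -3.1, -3.9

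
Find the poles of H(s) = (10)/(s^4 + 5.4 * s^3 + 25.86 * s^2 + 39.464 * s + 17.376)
Set denominator = 0: s^4 + 5.4*s^3 + 25.86*s^2 + 39.464*s + 17.376 = (s + 1.2)(s + 0.8)(s^2 + 3.4*s + 18.1) = 0 → Poles: -0.8, -1.2, -1.7 + 3.9j, -1.7 - 3.9j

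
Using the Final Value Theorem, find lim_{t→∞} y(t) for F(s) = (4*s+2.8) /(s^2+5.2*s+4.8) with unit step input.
FVT: lim_{t→∞} y(t) = lim_{s→0} s*Y(s) where Y(s) = F(s)/s.
= lim_{s→0} F(s) = F(0) = num(0)/den(0) = 2.8/4.8 = 0.5833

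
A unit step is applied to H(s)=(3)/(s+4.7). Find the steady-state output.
FVT: lim_{t→∞} y(t) = lim_{s→0} s*Y(s) where Y(s) = H(s)/s.
= lim_{s→0} H(s) = H(0) = num(0)/den(0) = 3/4.7 = 0.6383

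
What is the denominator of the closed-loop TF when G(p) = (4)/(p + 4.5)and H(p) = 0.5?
Characteristic poly = G_den * H_den + G_num * H_num = (p + 4.5) + (2) = p + 6.5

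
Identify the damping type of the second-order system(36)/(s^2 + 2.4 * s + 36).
Standard form: ωn²/(s²+2ζωn·s+ωn²) gives ωn=6, ζ=0.2.
Underdamped (ζ = 0.2 < 1)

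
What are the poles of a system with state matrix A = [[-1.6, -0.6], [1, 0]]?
Eigenvalues solve det(λI - A) = 0.
Characteristic polynomial: λ^2 + 1.6*λ + 0.6 = 0.
Factor: (λ + 1)(λ + 0.6) = 0.
Roots: -0.6, -1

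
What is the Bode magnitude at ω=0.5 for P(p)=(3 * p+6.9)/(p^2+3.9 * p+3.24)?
Substitute p = j*0.5: P(j0.5) = 1.8486 - 0.703938j.
|P(j0.5)| = sqrt(Re² + Im²) = 1.978.
20*log₁₀(1.978) = 5.92 dB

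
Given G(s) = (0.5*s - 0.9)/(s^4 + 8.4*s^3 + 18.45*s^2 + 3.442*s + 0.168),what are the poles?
Set denominator = 0: s^4 + 8.4*s^3 + 18.45*s^2 + 3.442*s + 0.168 = (s + 0.1)(s + 4)(s + 0.1)(s + 4.2) = 0 → Poles: -0.1, -0.1, -4, -4.2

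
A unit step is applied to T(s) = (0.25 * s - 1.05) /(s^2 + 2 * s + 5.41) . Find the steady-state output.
FVT: lim_{t→∞} y(t) = lim_{s→0} s*Y(s) where Y(s) = T(s)/s.
= lim_{s→0} T(s) = T(0) = num(0)/den(0) = -1.05/5.41 = -0.1941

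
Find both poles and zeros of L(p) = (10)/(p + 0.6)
Set denominator = 0: p + 0.6 = 0 → Poles: -0.6
Numerator is a nonzero constant (10) → Zeros: none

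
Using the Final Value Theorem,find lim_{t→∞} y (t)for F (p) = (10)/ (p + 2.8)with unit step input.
FVT: lim_{t→∞} y(t) = lim_{p→0} p*Y(p) where Y(p) = F(p)/p.
= lim_{p→0} F(p) = F(0) = num(0)/den(0) = 10/2.8 = 3.571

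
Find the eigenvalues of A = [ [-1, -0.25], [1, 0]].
Eigenvalues solve det(λI - A) = 0.
Characteristic polynomial: λ^2 + λ + 0.25 = 0.
Factor: (λ + 0.5)(λ + 0.5) = 0.
Roots: -0.5, -0.5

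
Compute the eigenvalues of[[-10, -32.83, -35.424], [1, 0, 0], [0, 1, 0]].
Eigenvalues solve det(λI - A) = 0.
Characteristic polynomial: λ^3 + 10*λ^2 + 32.83*λ + 35.424 = 0.
Factor: (λ + 3.2)(λ + 4.1)(λ + 2.7) = 0.
Roots: -2.7, -3.2, -4.1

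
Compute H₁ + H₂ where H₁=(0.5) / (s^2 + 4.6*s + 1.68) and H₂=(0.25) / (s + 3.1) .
Parallel: H = H₁ + H₂ = (n₁·d₂ + n₂·d₁)/(d₁·d₂).
n₁·d₂ = 0.5*s + 1.55. n₂·d₁ = 0.25*s^2 + 1.15*s + 0.42. Sum = 0.25*s^2 + 1.65*s + 1.97. d₁·d₂ = s^3 + 7.7*s^2 + 15.94*s + 5.208.
H(s) = (0.25*s^2 + 1.65*s + 1.97)/(s^3 + 7.7*s^2 + 15.94*s + 5.208)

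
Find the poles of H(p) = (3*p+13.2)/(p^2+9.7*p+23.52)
Set denominator = 0: p^2 + 9.7*p + 23.52 = (p + 4.9)(p + 4.8) = 0 → Poles: -4.8, -4.9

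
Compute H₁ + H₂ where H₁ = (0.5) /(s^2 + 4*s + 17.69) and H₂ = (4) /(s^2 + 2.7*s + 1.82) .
Parallel: H = H₁ + H₂ = (n₁·d₂ + n₂·d₁)/(d₁·d₂).
n₁·d₂ = 0.5*s^2 + 1.35*s + 0.91. n₂·d₁ = 4*s^2 + 16*s + 70.76. Sum = 4.5*s^2 + 17.35*s + 71.67. d₁·d₂ = s^4 + 6.7*s^3 + 30.31*s^2 + 55.043*s + 32.1958.
H(s) = (4.5*s^2 + 17.35*s + 71.67)/(s^4 + 6.7*s^3 + 30.31*s^2 + 55.043*s + 32.1958)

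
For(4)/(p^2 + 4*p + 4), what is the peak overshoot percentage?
Standard form: ωn²/(p²+2ζωn·p+ωn²) → ωn = 2, ζ = 1.
ζ ≥ 1, so the response is non-oscillatory: peak overshoot = 0%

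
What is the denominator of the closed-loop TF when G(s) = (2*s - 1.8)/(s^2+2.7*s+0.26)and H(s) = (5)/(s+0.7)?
Characteristic poly = G_den * H_den + G_num * H_num = (s^3 + 3.4*s^2 + 2.15*s + 0.182) + (10*s - 9) = s^3 + 3.4*s^2 + 12.15*s - 8.818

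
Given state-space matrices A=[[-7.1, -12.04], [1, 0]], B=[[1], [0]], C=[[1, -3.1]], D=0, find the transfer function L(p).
L(p) = C(pI - A)⁻¹B + D.
Characteristic polynomial det(pI - A) = p^2 + 7.1*p + 12.04.
Numerator from C·adj(pI-A)·B + D·det(pI-A) = p - 3.1.
L(p) = (p - 3.1)/(p^2 + 7.1*p + 12.04)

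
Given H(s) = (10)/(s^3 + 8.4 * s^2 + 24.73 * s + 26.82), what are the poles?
Set denominator = 0: s^3 + 8.4*s^2 + 24.73*s + 26.82 = (s + 3.6)(s^2 + 4.8*s + 7.45) = 0 → Poles: -2.4 + 1.3j, -2.4 - 1.3j, -3.6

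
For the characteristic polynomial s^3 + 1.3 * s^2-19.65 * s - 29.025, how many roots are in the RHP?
s^3 + 1.3*s^2 - 19.65*s - 29.025 = (s - 4.5)(s + 4.3)(s + 1.5). Poles: -1.5, -4.3, 4.5. RHP poles (Re>0): 1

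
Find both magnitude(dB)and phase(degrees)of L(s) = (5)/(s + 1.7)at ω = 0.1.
Substitute s = j*0.1: L(j0.1) = 2.93103 - 0.172414j.
|L| = 20*log₁₀(sqrt(Re²+Im²)) = 9.36 dB.
∠L = atan2(Im, Re) = -3.37°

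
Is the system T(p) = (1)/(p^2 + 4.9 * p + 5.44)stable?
Denominator: p^2 + 4.9*p + 5.44 = (p + 1.7)(p + 3.2). Poles: -1.7, -3.2. All Re(p)<0: Yes (stable)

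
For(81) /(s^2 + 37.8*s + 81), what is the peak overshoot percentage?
Standard form: ωn²/(s²+2ζωn·s+ωn²) → ωn = 9, ζ = 2.1.
ζ ≥ 1, so the response is non-oscillatory: peak overshoot = 0%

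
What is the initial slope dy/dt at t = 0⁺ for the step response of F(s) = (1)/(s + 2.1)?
IVT: y'(0⁺) = lim_{s→∞} s²·Y(s) = lim_{s→∞} s·F(s).
deg(num) = 0, deg(den) = 1, relative degree = 1, so s·F(s) → (leading num)/(leading den) = 1/1 = 1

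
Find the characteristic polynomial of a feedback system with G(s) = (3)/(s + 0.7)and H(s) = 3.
Characteristic poly = G_den * H_den + G_num * H_num = (s + 0.7) + (9) = s + 9.7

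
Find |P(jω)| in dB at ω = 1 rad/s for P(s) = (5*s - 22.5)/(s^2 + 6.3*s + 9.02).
Substitute s = j*1: P(j1) = -1.43207 + 1.74838j.
|P(j1)| = sqrt(Re² + Im²) = 2.26.
20*log₁₀(2.26) = 7.08 dB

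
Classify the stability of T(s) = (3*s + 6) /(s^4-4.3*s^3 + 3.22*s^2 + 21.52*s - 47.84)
Denominator: s^4 - 4.3*s^3 + 3.22*s^2 + 21.52*s - 47.84 = (s - 2.6)(s + 2.3)(s^2 - 4*s + 8). Poles: -2.3, 2 + 2j, 2 - 2j, 2.6. Unstable (3 pole(s) in RHP)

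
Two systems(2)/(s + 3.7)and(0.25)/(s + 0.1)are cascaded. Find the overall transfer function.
Series: H = H₁ · H₂ = (n₁·n₂)/(d₁·d₂).
Num: n₁·n₂ = 0.5. Den: d₁·d₂ = s^2 + 3.8*s + 0.37.
H(s) = (0.5)/(s^2 + 3.8*s + 0.37)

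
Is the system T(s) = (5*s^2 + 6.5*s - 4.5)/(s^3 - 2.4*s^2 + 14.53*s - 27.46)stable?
Denominator: s^3 - 2.4*s^2 + 14.53*s - 27.46 = (s - 2)(s^2 - 0.4*s + 13.73). Poles: 0.2 + 3.7j, 0.2 - 3.7j, 2. All Re(p)<0: No (unstable)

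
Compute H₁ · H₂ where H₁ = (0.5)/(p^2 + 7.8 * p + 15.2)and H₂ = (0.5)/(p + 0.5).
Series: H = H₁ · H₂ = (n₁·n₂)/(d₁·d₂).
Num: n₁·n₂ = 0.25. Den: d₁·d₂ = p^3 + 8.3*p^2 + 19.1*p + 7.6.
H(p) = (0.25)/(p^3 + 8.3*p^2 + 19.1*p + 7.6)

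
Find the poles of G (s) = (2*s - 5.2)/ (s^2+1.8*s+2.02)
Set denominator = 0: s^2 + 1.8*s + 2.02 = 0 → Poles: -0.9 + 1.1j, -0.9 - 1.1j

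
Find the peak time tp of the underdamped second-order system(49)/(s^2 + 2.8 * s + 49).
Standard form: ωn²/(s²+2ζωn·s+ωn²) → ωn = 7, ζ = 0.2.
ωd = ωn·√(1-ζ²) = 7·√(1-0.2²) = 6.859.
tp = π/ωd = π/6.859 = 0.4581 s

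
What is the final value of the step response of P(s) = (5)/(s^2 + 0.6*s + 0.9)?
FVT: lim_{t→∞} y(t) = lim_{s→0} s*Y(s) where Y(s) = P(s)/s.
= lim_{s→0} P(s) = P(0) = num(0)/den(0) = 5/0.9 = 5.556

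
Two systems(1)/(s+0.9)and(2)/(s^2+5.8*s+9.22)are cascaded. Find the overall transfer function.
Series: H = H₁ · H₂ = (n₁·n₂)/(d₁·d₂).
Num: n₁·n₂ = 2. Den: d₁·d₂ = s^3 + 6.7*s^2 + 14.44*s + 8.298.
H(s) = (2)/(s^3 + 6.7*s^2 + 14.44*s + 8.298)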